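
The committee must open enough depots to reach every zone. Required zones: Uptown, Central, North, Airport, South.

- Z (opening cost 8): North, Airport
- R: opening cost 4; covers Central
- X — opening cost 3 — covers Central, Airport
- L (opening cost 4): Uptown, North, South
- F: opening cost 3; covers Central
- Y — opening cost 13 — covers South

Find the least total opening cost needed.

7

Choose X and L: together they cover Uptown, Central, North, Airport, South — every zone.
Total opening cost: 3 + 4 = 7.
No cover costs less than 7.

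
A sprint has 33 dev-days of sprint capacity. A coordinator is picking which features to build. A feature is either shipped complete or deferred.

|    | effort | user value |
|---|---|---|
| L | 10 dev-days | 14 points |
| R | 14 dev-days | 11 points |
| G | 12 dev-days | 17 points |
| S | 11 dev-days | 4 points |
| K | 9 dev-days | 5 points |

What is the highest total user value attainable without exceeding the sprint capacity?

Allowing fractional choices, the relaxed optimum would be about 39.6, but features are indivisible.
L + G: effort 10 + 12 = 22 ≤ 33, user value 14 + 17 = 31.
L + G + S: effort 10 + 12 + 11 = 33 ≤ 33, user value 14 + 17 + 4 = 35.
L + G + K: effort 10 + 12 + 9 = 31 ≤ 33, user value 14 + 17 + 5 = 36.
Best is L, G, and K with total user value 36.

36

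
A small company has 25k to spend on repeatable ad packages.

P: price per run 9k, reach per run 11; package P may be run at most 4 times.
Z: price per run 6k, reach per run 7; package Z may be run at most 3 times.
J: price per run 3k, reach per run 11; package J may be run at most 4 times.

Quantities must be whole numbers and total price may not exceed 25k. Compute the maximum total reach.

J has the best ratio (11/3); taking only J gives at most 4×11 = 44 (stopped by the supply cap of 4).
Mixing does better — 2×Z and 4×J: price 24 ≤ 25, reach 2·7 + 4·11 = 58.

58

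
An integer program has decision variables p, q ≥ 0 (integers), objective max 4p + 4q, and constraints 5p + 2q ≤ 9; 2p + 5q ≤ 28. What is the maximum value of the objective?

16

Relaxing integrality, the LP optimum is 18.00 at (p,q) = (0, 4.5), which is not an integer point.
(p,q)=(0,4): 5·0+2·4=8≤9, 2·0+5·4=20≤28, objective 16.
(p,q)=(0,3): 5·0+2·3=6≤9, 2·0+5·3=15≤28, objective 12.
No feasible integer point exceeds 16.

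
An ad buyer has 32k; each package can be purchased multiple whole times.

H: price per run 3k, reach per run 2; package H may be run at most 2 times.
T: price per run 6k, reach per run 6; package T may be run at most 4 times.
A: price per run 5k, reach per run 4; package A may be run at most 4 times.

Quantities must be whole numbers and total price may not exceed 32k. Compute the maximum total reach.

This is a bounded integer knapsack.
T has the best ratio (6/6); taking only T gives at most 4×6 = 24 (stopped by the supply cap of 4).
Mixing does better — 1×H, 4×T, and 1×A: price 32 ≤ 32, reach 1·2 + 4·6 + 1·4 = 30.

30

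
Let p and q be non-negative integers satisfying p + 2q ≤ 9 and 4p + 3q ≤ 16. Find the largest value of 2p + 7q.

The continuous relaxation peaks at (0, 4.5) with value 31.50; rounding to a feasible lattice point costs some objective.
(p,q)=(1,4): 1·1+2·4=9≤9, 4·1+3·4=16≤16, objective 30.
(p,q)=(0,4): 1·0+2·4=8≤9, 4·0+3·4=12≤16, objective 28.
(p,q)=(1,3): 1·1+2·3=7≤9, 4·1+3·3=13≤16, objective 23.
(p,q)=(0,3): 1·0+2·3=6≤9, 4·0+3·3=9≤16, objective 21.
The best lattice point is (1,4), giving 30.

30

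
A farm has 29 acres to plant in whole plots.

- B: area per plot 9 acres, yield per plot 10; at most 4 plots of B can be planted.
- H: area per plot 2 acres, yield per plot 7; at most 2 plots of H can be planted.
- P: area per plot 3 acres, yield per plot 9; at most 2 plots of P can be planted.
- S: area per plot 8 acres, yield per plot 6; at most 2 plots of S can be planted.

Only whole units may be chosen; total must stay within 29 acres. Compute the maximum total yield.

This is a bounded integer knapsack.
2×B, 2×H, and 2×P: area 28 ≤ 29, yield 2·10 + 2·7 + 2·9 = 52.
1×B, 2×H, 2×P, and 1×S: area 27 ≤ 29, yield 1·10 + 2·7 + 2·9 + 1·6 = 48.
Best is 52.

52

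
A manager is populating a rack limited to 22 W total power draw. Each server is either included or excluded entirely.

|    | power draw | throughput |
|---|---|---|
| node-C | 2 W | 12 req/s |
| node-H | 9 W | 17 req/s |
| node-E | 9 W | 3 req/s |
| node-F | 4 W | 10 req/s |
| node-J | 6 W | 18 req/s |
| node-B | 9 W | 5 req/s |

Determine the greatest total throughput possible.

57

This is a 0-1 knapsack instance.
Allowing fractional choices, the relaxed optimum would be about 57.6, but servers are indivisible.
node-C + node-H + node-J: power draw 2 + 9 + 6 = 17 ≤ 22, throughput 12 + 17 + 18 = 47.
node-C + node-H + node-F + node-J: power draw 2 + 9 + 4 + 6 = 21 ≤ 22, throughput 12 + 17 + 10 + 18 = 57.
Best is node-C, node-H, node-F, and node-J with total throughput 57.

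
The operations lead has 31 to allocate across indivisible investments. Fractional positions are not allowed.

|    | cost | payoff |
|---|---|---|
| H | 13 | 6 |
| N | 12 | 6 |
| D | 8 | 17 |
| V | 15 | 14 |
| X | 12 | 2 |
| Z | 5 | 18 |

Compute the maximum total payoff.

49

Take D, V, and Z: cost 8 + 15 + 5 = 28 ≤ 31, payoff 17 + 14 + 18 = 49.
No other feasible combination does better.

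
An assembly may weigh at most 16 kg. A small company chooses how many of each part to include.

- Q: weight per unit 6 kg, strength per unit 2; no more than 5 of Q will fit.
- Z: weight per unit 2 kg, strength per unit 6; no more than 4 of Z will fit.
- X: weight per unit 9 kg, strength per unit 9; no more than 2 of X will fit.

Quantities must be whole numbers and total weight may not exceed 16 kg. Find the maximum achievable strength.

Take 3×Z and 1×X: weight 15 ≤ 16, strength 3·6 + 1·9 = 27.
No other integer combination yields more.

27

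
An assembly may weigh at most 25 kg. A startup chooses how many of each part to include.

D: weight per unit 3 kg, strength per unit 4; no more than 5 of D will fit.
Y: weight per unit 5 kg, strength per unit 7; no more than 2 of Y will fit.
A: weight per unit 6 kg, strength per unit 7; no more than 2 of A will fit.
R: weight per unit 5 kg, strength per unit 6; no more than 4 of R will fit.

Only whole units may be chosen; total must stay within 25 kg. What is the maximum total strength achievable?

34

This is a bounded integer knapsack.
Y has the best ratio (7/5); taking only Y gives at most 2×7 = 14 (stopped by the supply cap of 2).
Mixing does better — 5×D and 2×Y: weight 25 ≤ 25, strength 5·4 + 2·7 = 34.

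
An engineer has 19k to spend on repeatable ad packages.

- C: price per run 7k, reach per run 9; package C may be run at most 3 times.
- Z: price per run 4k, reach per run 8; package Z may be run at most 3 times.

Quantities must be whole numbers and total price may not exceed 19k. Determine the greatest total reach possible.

This is a bounded integer knapsack.
Z has the best ratio (8/4); taking only Z gives at most 3×8 = 24 (stopped by the supply cap of 3).
Mixing does better — 1×C and 3×Z: price 19 ≤ 19, reach 1·9 + 3·8 = 33.

33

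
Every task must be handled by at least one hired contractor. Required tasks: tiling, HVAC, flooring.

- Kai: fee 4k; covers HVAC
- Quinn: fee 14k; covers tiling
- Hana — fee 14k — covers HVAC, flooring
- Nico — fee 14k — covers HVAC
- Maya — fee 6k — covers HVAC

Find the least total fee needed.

The greedy cost-per-new-task heuristic would pick Kai, Quinn, and Hana for 32, but a cheaper cover exists.
Choose Quinn and Hana: together they cover tiling, HVAC, flooring — every task.
Total fee: 14 + 14 = 28.
No cover costs less than 28.

28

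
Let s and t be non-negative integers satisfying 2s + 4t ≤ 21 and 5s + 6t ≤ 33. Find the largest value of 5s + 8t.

(s,t)=(0,5) is feasible, giving 40.
(s,t)=(1,4) is feasible, giving 37.
(s,t)=(0,4) is feasible, giving 32.
(s,t)=(1,3) is feasible, giving 29.
The best lattice point is (0,5), giving 40.

40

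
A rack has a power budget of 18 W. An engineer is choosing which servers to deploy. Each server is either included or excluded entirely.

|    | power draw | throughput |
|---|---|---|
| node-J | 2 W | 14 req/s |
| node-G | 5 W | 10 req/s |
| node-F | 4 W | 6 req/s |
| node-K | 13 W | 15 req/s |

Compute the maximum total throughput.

Allowing fractional choices, the relaxed optimum would be about 38.1, but servers are indivisible.
node-G + node-K: power draw 5 + 13 = 18 ≤ 18, throughput 10 + 15 = 25.
node-J + node-G + node-F: power draw 2 + 5 + 4 = 11 ≤ 18, throughput 14 + 10 + 6 = 30.
node-J + node-K: power draw 2 + 13 = 15 ≤ 18, throughput 14 + 15 = 29.
Best is node-J, node-G, and node-F with total throughput 30.

30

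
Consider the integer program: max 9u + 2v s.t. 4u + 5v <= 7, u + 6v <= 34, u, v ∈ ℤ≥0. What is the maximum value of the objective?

9

(u,v)=(1,0) is feasible, giving 9.
(u,v)=(0,1) is feasible, giving 2.
(u,v)=(0,0) is feasible, giving 0.
Maximum is 9 at (u,v)=(1,0).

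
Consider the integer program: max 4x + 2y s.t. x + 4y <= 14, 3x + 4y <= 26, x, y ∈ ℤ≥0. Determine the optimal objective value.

The continuous relaxation peaks at (8.67, 0) with value 34.67; rounding to a feasible lattice point costs some objective.
(x,y)=(8,0): 1·8+4·0=8≤14, 3·8+4·0=24≤26, objective 32.
(x,y)=(7,1): 1·7+4·1=11≤14, 3·7+4·1=25≤26, objective 30.
(x,y)=(7,0): 1·7+4·0=7≤14, 3·7+4·0=21≤26, objective 28.
No feasible integer point exceeds 32.

32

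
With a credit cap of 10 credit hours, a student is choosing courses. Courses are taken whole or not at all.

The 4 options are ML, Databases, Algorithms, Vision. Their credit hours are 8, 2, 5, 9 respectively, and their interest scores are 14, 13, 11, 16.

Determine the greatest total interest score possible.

Take ML and Databases: credit hours 8 + 2 = 10 ≤ 10, interest score 14 + 13 = 27.
No other feasible combination does better.

27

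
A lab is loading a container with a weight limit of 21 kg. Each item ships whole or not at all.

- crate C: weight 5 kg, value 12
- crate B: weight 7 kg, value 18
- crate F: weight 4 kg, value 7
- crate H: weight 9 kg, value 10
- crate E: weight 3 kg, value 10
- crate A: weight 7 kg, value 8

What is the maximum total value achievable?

47

This is an integer program with binary decision variables.
crate B + crate F + crate E + crate A: weight 7 + 4 + 3 + 7 = 21 ≤ 21, value 18 + 7 + 10 + 8 = 43.
crate C + crate B + crate E: weight 5 + 7 + 3 = 15 ≤ 21, value 12 + 18 + 10 = 40.
crate C + crate B + crate F + crate E: weight 5 + 7 + 4 + 3 = 19 ≤ 21, value 12 + 18 + 7 + 10 = 47.
Best is crate C, crate B, crate F, and crate E with total value 47.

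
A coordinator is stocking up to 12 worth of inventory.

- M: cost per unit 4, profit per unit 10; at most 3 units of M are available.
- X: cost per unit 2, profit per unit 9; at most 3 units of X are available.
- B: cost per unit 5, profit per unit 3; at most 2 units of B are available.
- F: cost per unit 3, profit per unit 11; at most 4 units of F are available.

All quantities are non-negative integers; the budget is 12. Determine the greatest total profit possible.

49

3×X and 2×F: cost 12 ≤ 12, profit 3·9 + 2·11 = 49.
4×F: cost 12 ≤ 12, profit 4·11 = 44.
Best is 49.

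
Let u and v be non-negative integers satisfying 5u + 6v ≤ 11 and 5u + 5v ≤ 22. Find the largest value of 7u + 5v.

The continuous relaxation peaks at (2.2, 0) with value 15.40; rounding to a feasible lattice point costs some objective.
(u,v)=(2,0): 5·2+6·0=10≤11, 5·2+5·0=10≤22, objective 14.
(u,v)=(1,1): 5·1+6·1=11≤11, 5·1+5·1=10≤22, objective 12.
(u,v)=(1,0): 5·1+6·0=5≤11, 5·1+5·0=5≤22, objective 7.
Maximum is 14 at (u,v)=(2,0).

14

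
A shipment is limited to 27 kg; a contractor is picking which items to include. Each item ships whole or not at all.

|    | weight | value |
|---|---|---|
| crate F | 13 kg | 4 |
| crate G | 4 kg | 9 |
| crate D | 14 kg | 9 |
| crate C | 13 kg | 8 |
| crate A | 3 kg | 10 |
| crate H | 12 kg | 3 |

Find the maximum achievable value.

Allowing fractional choices, the relaxed optimum would be about 31.7, but items are indivisible.
crate G + crate D + crate A: weight 4 + 14 + 3 = 21 ≤ 27, value 9 + 9 + 10 = 28.
crate G + crate C + crate A: weight 4 + 13 + 3 = 20 ≤ 27, value 9 + 8 + 10 = 27.
crate F + crate G + crate A: weight 13 + 4 + 3 = 20 ≤ 27, value 4 + 9 + 10 = 23.
Best is crate G, crate D, and crate A with total value 28.

28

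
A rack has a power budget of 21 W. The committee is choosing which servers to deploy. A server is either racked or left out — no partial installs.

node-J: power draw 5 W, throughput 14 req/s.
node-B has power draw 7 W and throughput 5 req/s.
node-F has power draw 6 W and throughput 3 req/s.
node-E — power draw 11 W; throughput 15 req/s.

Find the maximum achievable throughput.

Treat it as a binary knapsack problem.
Allowing fractional choices, the relaxed optimum would be about 32.6, but servers are indivisible.
node-B + node-E: power draw 7 + 11 = 18 ≤ 21, throughput 5 + 15 = 20.
node-J + node-E: power draw 5 + 11 = 16 ≤ 21, throughput 14 + 15 = 29.
node-J + node-B + node-F: power draw 5 + 7 + 6 = 18 ≤ 21, throughput 14 + 5 + 3 = 22.
Best is node-J and node-E with total throughput 29.

29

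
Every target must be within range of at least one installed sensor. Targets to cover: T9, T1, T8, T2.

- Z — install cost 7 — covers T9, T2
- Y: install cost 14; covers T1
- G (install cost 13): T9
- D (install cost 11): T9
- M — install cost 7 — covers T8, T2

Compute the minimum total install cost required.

Choose Z, Y, and M: together they cover T9, T1, T8, T2 — every target.
Total install cost: 7 + 14 + 7 = 28.
No cover costs less than 28.

28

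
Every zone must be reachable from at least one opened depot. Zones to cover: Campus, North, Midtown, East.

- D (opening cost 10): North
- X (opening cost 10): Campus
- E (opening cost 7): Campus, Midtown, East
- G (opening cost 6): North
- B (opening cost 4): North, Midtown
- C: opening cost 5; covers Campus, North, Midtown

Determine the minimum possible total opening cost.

This is an integer covering problem.
The greedy cost-per-new-zone heuristic would pick C and E for 12, but a cheaper cover exists.
Choose E and B: together they cover Campus, North, Midtown, East — every zone.
Total opening cost: 7 + 4 = 11.
No cover costs less than 11.

11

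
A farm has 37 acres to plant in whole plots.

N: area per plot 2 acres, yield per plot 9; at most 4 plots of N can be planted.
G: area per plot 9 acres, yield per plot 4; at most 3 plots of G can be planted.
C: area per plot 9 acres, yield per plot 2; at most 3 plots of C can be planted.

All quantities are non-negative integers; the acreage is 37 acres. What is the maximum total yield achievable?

This is a bounded integer knapsack.
N has the best ratio (9/2); taking only N gives at most 4×9 = 36 (stopped by the supply cap of 4).
Mixing does better — 4×N and 3×G: area 35 ≤ 37, yield 4·9 + 3·4 = 48.

48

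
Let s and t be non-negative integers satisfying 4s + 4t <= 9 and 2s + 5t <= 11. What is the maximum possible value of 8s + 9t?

Relaxing integrality, the LP optimum is 20.17 at (s,t) = (0.0833, 2.17), which is not an integer point.
(s,t)=(0,2): 4·0+4·2=8≤9, 2·0+5·2=10≤11, objective 18.
(s,t)=(1,1): 4·1+4·1=8≤9, 2·1+5·1=7≤11, objective 17.
(s,t)=(0,1): 4·0+4·1=4≤9, 2·0+5·1=5≤11, objective 9.
The best lattice point is (0,2), giving 18.

18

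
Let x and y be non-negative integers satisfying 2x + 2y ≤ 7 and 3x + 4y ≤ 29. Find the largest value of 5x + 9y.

27

(x,y)=(0,3): 2·0+2·3=6≤7, 3·0+4·3=12≤29, objective 27.
(x,y)=(1,2): 2·1+2·2=6≤7, 3·1+4·2=11≤29, objective 23.
No feasible integer point exceeds 27.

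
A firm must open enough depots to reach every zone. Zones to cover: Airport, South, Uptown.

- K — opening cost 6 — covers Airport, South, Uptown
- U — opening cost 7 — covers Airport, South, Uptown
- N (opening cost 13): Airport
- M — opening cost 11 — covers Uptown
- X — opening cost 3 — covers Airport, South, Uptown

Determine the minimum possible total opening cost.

3

This is a weighted set-cover instance.
X alone covers Airport, South, Uptown — every zone.
Total opening cost: 3.
No cover costs less than 3.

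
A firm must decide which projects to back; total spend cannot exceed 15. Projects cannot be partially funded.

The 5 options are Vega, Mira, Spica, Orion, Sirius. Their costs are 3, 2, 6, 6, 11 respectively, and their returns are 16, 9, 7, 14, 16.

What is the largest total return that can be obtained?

39

Take Vega, Mira, and Orion: cost 3 + 2 + 6 = 11 ≤ 15, return 16 + 9 + 14 = 39.
No other feasible combination does better.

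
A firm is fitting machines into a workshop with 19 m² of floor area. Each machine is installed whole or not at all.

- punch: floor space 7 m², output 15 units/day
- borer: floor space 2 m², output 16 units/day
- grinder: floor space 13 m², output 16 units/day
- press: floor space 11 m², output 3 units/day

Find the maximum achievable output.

32

This is an integer program with binary decision variables.
Allowing fractional choices, the relaxed optimum would be about 43.3, but machines are indivisible.
punch + borer: floor space 7 + 2 = 9 ≤ 19, output 15 + 16 = 31.
borer + press: floor space 2 + 11 = 13 ≤ 19, output 16 + 3 = 19.
borer + grinder: floor space 2 + 13 = 15 ≤ 19, output 16 + 16 = 32.
Best is borer and grinder with total output 32.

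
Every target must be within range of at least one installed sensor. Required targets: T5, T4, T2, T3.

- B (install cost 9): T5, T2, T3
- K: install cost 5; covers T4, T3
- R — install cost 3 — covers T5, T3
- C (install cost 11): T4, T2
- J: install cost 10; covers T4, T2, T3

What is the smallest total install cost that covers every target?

The greedy cost-per-new-target heuristic would pick R, K, and B for 17, but a cheaper cover exists.
Choose R and J: together they cover T5, T4, T2, T3 — every target.
Total install cost: 3 + 10 = 13.
No cover costs less than 13.

13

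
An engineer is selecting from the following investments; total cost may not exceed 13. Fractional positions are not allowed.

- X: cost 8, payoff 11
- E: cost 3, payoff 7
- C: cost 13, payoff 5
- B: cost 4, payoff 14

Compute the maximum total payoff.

Take X and B: cost 8 + 4 = 12 ≤ 13, payoff 11 + 14 = 25.
No other feasible combination does better.

25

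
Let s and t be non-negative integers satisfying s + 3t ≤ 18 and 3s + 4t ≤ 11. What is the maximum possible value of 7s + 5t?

Relaxing integrality, the LP optimum is 25.67 at (s,t) = (3.67, 0), which is not an integer point.
(s,t)=(3,0): 1·3+3·0=3≤18, 3·3+4·0=9≤11, objective 21.
(s,t)=(2,1): 1·2+3·1=5≤18, 3·2+4·1=10≤11, objective 19.
(s,t)=(2,0): 1·2+3·0=2≤18, 3·2+4·0=6≤11, objective 14.
No feasible integer point exceeds 21.

21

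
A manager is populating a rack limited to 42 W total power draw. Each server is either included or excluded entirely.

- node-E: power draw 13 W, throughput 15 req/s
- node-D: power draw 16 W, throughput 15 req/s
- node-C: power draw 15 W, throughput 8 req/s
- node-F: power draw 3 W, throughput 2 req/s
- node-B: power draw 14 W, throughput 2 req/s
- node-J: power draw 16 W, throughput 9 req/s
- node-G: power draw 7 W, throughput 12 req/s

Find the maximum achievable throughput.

44

Allowing fractional choices, the relaxed optimum would be about 45.7, but servers are indivisible.
node-E + node-F + node-J + node-G: power draw 13 + 3 + 16 + 7 = 39 ≤ 42, throughput 15 + 2 + 9 + 12 = 38.
node-E + node-D + node-G: power draw 13 + 16 + 7 = 36 ≤ 42, throughput 15 + 15 + 12 = 42.
node-E + node-D + node-F + node-G: power draw 13 + 16 + 3 + 7 = 39 ≤ 42, throughput 15 + 15 + 2 + 12 = 44.
Best is node-E, node-D, node-F, and node-G with total throughput 44.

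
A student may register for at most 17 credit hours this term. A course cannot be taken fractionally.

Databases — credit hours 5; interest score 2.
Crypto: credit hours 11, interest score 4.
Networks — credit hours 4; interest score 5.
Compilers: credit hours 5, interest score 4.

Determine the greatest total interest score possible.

Treat it as a binary knapsack problem.
Take Databases, Networks, and Compilers: credit hours 5 + 4 + 5 = 14 ≤ 17, interest score 2 + 5 + 4 = 11.
No other feasible combination does better.

11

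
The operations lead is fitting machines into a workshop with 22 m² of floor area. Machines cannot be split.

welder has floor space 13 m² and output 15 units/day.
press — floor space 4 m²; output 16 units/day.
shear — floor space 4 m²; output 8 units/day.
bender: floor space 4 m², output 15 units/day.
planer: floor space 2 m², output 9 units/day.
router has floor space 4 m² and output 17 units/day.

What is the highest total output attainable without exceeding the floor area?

65

Treat it as a binary knapsack problem.
Take press, shear, bender, planer, and router: floor space 4 + 4 + 4 + 2 + 4 = 18 ≤ 22, output 16 + 8 + 15 + 9 + 17 = 65.
No other feasible combination does better.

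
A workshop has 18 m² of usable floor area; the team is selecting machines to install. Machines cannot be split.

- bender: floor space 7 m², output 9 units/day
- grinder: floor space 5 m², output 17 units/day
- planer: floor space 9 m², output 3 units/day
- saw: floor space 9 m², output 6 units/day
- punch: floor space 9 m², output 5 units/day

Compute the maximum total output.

26

Treat it as a binary knapsack problem.
Allowing fractional choices, the relaxed optimum would be about 30.0, but machines are indivisible.
bender + grinder: floor space 7 + 5 = 12 ≤ 18, output 9 + 17 = 26.
grinder + punch: floor space 5 + 9 = 14 ≤ 18, output 17 + 5 = 22.
grinder + saw: floor space 5 + 9 = 14 ≤ 18, output 17 + 6 = 23.
Best is bender and grinder with total output 26.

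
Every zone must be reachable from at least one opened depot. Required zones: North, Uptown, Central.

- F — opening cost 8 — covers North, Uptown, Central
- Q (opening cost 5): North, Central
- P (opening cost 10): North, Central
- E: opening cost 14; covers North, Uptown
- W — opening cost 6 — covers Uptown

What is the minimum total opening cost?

8

The greedy cost-per-new-zone heuristic would pick Q and W for 11, but a cheaper cover exists.
F alone covers North, Uptown, Central — every zone.
Total opening cost: 8.
No cover costs less than 8.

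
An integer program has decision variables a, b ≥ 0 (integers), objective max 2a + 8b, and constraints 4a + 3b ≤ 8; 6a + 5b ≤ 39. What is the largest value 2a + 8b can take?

The continuous relaxation peaks at (0, 2.67) with value 21.33; rounding to a feasible lattice point costs some objective.
(a,b)=(0,2): 4·0+3·2=6≤8, 6·0+5·2=10≤39, objective 16.
(a,b)=(1,1): 4·1+3·1=7≤8, 6·1+5·1=11≤39, objective 10.
(a,b)=(0,1): 4·0+3·1=3≤8, 6·0+5·1=5≤39, objective 8.
No feasible integer point exceeds 16.

16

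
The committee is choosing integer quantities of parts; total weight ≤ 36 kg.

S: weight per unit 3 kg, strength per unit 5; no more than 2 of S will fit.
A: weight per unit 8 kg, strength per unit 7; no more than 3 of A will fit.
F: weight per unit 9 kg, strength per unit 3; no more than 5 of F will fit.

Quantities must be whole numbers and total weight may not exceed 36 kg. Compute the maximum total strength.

31

S has the best ratio (5/3); taking only S gives at most 2×5 = 10 (stopped by the supply cap of 2).
Mixing does better — 2×S and 3×A: weight 30 ≤ 36, strength 2·5 + 3·7 = 31.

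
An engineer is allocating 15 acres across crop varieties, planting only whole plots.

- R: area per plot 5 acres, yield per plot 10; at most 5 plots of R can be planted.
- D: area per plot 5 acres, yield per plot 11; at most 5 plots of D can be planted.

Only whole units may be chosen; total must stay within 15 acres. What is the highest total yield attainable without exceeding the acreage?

This is a bounded integer knapsack.
3×D: area 15 ≤ 15, yield 3·11 = 33.
1×R and 2×D: area 15 ≤ 15, yield 1·10 + 2·11 = 32.
Best is 33.

33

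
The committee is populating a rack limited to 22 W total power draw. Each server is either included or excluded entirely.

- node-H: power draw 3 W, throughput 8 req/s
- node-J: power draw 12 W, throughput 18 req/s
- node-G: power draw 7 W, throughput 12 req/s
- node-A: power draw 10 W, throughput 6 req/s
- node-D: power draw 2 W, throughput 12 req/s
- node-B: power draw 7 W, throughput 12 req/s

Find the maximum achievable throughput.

44

Take node-H, node-G, node-D, and node-B: power draw 3 + 7 + 2 + 7 = 19 ≤ 22, throughput 8 + 12 + 12 + 12 = 44.
No other feasible combination does better.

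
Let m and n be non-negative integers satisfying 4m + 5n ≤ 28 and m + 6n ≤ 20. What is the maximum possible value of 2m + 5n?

(m,n)=(2,3) is feasible, giving 19.
(m,n)=(4,2) is feasible, giving 18.
(m,n)=(1,3) is feasible, giving 17.
Maximum is 19 at (m,n)=(2,3).

19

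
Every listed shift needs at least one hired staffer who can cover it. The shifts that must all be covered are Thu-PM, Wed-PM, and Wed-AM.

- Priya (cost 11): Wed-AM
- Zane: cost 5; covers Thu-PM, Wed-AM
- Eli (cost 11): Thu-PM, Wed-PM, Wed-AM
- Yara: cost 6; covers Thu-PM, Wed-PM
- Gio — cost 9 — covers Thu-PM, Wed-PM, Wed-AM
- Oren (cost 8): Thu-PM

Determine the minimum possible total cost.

This is an integer covering problem.
The greedy cost-per-new-shift heuristic would pick Zane and Yara for 11, but a cheaper cover exists.
Gio alone covers Thu-PM, Wed-PM, Wed-AM — every shift.
Total cost: 9.
No cover costs less than 9.

9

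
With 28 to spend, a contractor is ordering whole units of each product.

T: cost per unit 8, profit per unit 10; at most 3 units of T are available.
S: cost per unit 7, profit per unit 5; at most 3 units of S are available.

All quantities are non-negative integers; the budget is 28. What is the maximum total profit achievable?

30

T has the best ratio (10/8); taking only T gives at most 3×10 = 30 (stopped by the cost limit).
Optimal: 3×T: cost 24 ≤ 28, profit 3·10 = 30.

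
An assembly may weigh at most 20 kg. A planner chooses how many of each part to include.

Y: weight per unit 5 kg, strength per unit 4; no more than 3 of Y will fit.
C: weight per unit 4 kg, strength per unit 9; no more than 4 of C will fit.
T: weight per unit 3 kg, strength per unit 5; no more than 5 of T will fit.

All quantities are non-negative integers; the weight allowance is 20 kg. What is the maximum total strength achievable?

41

4×C and 1×T: weight 19 ≤ 20, strength 4·9 + 1·5 = 41.
2×C and 4×T: weight 20 ≤ 20, strength 2·9 + 4·5 = 38.
Best is 41.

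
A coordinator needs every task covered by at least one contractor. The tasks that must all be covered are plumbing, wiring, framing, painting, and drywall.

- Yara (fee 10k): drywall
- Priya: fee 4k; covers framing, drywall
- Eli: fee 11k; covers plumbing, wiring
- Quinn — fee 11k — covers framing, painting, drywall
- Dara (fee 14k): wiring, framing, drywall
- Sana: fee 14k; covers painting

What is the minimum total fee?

22

Choose Eli and Quinn: together they cover plumbing, wiring, framing, painting, drywall — every task.
Total fee: 11 + 11 = 22.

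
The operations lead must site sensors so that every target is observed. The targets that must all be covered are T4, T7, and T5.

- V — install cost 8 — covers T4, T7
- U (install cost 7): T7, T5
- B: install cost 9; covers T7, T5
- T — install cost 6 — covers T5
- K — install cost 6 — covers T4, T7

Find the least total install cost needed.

12

Choose T and K: together they cover T4, T7, T5 — every target.
Total install cost: 6 + 6 = 12.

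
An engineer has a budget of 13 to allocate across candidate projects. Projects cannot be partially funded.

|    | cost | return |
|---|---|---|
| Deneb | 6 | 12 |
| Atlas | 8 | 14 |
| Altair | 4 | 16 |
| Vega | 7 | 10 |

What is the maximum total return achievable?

Allowing fractional choices, the relaxed optimum would be about 33.2, but projects are indivisible.
Deneb + Altair: cost 6 + 4 = 10 ≤ 13, return 12 + 16 = 28.
Atlas + Altair: cost 8 + 4 = 12 ≤ 13, return 14 + 16 = 30.
Best is Atlas and Altair with total return 30.

30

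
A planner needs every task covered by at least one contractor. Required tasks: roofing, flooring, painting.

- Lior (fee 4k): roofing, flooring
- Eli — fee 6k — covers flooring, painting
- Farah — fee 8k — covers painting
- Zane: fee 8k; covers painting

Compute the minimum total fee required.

10

Choose Lior and Eli: together they cover roofing, flooring, painting — every task.
Total fee: 4 + 6 = 10.
No cover costs less than 10.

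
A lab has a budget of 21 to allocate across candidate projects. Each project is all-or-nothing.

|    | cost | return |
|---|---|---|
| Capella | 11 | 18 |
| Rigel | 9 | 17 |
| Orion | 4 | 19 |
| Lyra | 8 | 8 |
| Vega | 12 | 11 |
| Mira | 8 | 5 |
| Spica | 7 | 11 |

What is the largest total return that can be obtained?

47

Rigel + Orion + Mira: cost 9 + 4 + 8 = 21 ≤ 21, return 17 + 19 + 5 = 41.
Rigel + Orion + Lyra: cost 9 + 4 + 8 = 21 ≤ 21, return 17 + 19 + 8 = 44.
Rigel + Orion + Spica: cost 9 + 4 + 7 = 20 ≤ 21, return 17 + 19 + 11 = 47.
Best is Rigel, Orion, and Spica with total return 47.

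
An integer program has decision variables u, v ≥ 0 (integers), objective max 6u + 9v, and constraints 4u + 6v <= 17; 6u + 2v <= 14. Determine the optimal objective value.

Relaxing integrality, the LP optimum is 25.50 at (u,v) = (0, 2.83), which is not an integer point.
(u,v)=(1,2): 4·1+6·2=16≤17, 6·1+2·2=10≤14, objective 24.
(u,v)=(2,1): 4·2+6·1=14≤17, 6·2+2·1=14≤14, objective 21.
Maximum is 24 at (u,v)=(1,2).

24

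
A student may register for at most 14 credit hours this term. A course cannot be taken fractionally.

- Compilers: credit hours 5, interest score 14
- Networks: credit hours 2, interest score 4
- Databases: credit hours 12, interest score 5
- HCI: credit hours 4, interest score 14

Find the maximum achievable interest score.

32

Treat it as a binary knapsack problem.
Allowing fractional choices, the relaxed optimum would be about 33.2, but courses are indivisible.
Compilers + Networks + HCI: credit hours 5 + 2 + 4 = 11 ≤ 14, interest score 14 + 4 + 14 = 32.
Networks + HCI: credit hours 2 + 4 = 6 ≤ 14, interest score 4 + 14 = 18.
Compilers + HCI: credit hours 5 + 4 = 9 ≤ 14, interest score 14 + 14 = 28.
Best is Compilers, Networks, and HCI with total interest score 32.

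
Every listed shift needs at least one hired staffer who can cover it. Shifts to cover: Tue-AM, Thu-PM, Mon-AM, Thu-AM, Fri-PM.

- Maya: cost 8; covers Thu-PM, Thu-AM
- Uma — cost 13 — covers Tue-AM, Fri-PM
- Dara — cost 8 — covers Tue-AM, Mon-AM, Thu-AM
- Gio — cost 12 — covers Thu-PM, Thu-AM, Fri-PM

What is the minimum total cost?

20

This is a weighted set-cover instance.
Choose Dara and Gio: together they cover Tue-AM, Thu-PM, Mon-AM, Thu-AM, Fri-PM — every shift.
Total cost: 8 + 12 = 20.
No cover costs less than 20.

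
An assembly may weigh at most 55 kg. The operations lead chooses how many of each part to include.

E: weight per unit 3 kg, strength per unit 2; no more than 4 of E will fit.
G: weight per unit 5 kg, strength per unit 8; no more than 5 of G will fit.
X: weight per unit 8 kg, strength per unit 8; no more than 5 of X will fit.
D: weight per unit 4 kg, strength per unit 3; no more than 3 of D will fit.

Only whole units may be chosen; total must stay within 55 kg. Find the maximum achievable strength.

68

This is a bounded integer knapsack.
5×G, 3×X, and 1×D: weight 53 ≤ 55, strength 5·8 + 3·8 + 1·3 = 67.
2×E, 5×G, and 3×X: weight 55 ≤ 55, strength 2·2 + 5·8 + 3·8 = 68.
Best is 68.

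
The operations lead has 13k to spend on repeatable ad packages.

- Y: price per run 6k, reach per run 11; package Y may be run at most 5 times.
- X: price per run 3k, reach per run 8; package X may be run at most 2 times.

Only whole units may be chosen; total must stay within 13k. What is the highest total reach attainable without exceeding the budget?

27

This is a bounded integer knapsack.
Take 1×Y and 2×X: price 12 ≤ 13, reach 1·11 + 2·8 = 27.
X has the best ratio (8/3) and is taken to its limit of 2; remaining capacity is filled optimally with the others.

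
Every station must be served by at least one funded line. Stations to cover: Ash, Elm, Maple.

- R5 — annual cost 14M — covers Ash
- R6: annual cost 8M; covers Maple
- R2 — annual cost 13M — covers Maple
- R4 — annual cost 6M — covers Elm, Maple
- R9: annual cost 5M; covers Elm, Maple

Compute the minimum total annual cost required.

19

Choose R5 and R9: together they cover Ash, Elm, Maple — every station.
Total annual cost: 14 + 5 = 19.
No cover costs less than 19.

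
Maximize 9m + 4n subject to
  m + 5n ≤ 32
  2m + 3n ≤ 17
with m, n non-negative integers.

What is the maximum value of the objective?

72

(m,n)=(8,0): 1·8+5·0=8≤32, 2·8+3·0=16≤17, objective 72.
(m,n)=(7,1): 1·7+5·1=12≤32, 2·7+3·1=17≤17, objective 67.
Maximum is 72 at (m,n)=(8,0).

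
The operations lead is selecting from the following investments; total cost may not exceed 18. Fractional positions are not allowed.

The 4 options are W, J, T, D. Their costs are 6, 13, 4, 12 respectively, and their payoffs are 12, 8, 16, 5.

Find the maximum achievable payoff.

28

This is an integer program with binary decision variables.
Take W and T: cost 6 + 4 = 10 ≤ 18, payoff 12 + 16 = 28.
No other feasible combination does better.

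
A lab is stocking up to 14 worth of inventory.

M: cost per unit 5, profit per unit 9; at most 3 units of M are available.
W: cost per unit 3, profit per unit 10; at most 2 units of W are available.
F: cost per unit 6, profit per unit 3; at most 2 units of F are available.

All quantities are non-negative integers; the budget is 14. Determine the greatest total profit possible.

29

2×M and 1×W: cost 13 ≤ 14, profit 2·9 + 1·10 = 28.
1×M and 2×W: cost 11 ≤ 14, profit 1·9 + 2·10 = 29.
Best is 29.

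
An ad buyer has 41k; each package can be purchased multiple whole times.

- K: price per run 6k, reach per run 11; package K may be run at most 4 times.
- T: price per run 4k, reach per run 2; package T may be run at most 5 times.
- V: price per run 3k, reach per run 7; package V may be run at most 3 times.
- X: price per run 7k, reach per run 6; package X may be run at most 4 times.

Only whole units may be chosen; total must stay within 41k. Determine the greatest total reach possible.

Take 4×K, 3×V, and 1×X: price 40 ≤ 41, reach 4·11 + 3·7 + 1·6 = 71.
V has the best ratio (7/3) and is taken to its limit of 3; remaining capacity is filled optimally with the others.

71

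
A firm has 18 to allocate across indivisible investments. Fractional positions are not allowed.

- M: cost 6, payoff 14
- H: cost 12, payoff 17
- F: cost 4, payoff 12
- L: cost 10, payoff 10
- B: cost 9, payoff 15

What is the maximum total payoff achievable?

31

Take M and H: cost 6 + 12 = 18 ≤ 18, payoff 14 + 17 = 31.
No other feasible combination does better.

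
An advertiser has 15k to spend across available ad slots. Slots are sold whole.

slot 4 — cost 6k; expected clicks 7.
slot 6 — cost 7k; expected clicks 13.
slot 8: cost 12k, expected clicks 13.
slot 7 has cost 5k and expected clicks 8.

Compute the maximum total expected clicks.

21

This is a 0-1 knapsack instance.
Allowing fractional choices, the relaxed optimum would be about 24.5, but ad slots are indivisible.
slot 6 + slot 7: cost 7 + 5 = 12 ≤ 15, expected clicks 13 + 8 = 21.
slot 4 + slot 6: cost 6 + 7 = 13 ≤ 15, expected clicks 7 + 13 = 20.
slot 4 + slot 7: cost 6 + 5 = 11 ≤ 15, expected clicks 7 + 8 = 15.
Best is slot 6 and slot 7 with total expected clicks 21.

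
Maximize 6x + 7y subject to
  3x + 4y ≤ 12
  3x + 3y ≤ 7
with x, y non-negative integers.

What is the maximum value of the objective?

14

The continuous relaxation peaks at (0, 2.33) with value 16.33; rounding to a feasible lattice point costs some objective.
(x,y)=(0,2): 3·0+4·2=8≤12, 3·0+3·2=6≤7, objective 14.
(x,y)=(1,1): 3·1+4·1=7≤12, 3·1+3·1=6≤7, objective 13.
(x,y)=(0,1): 3·0+4·1=4≤12, 3·0+3·1=3≤7, objective 7.
Maximum is 14 at (x,y)=(0,2).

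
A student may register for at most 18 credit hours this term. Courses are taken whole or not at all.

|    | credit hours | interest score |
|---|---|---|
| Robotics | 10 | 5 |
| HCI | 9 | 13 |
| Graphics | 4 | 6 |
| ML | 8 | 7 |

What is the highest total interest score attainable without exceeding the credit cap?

20

This is a 0-1 knapsack instance.
Allowing fractional choices, the relaxed optimum would be about 23.4, but courses are indivisible.
HCI + ML: credit hours 9 + 8 = 17 ≤ 18, interest score 13 + 7 = 20.
HCI: credit hours 9 ≤ 18, interest score 13.
HCI + Graphics: credit hours 9 + 4 = 13 ≤ 18, interest score 13 + 6 = 19.
Best is HCI and ML with total interest score 20.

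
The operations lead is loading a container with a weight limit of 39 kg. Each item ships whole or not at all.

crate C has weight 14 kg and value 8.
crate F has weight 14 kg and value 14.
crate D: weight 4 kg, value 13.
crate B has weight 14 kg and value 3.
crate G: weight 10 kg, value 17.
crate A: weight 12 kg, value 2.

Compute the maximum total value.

44

crate C + crate D + crate G: weight 14 + 4 + 10 = 28 ≤ 39, value 8 + 13 + 17 = 38.
crate C + crate F + crate G: weight 14 + 14 + 10 = 38 ≤ 39, value 8 + 14 + 17 = 39.
crate F + crate D + crate G: weight 14 + 4 + 10 = 28 ≤ 39, value 14 + 13 + 17 = 44.
Best is crate F, crate D, and crate G with total value 44.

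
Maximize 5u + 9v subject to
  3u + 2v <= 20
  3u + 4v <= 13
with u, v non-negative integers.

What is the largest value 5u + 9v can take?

(u,v)=(0,3): 3·0+2·3=6≤20, 3·0+4·3=12≤13, objective 27.
(u,v)=(1,2): 3·1+2·2=7≤20, 3·1+4·2=11≤13, objective 23.
(u,v)=(0,2): 3·0+2·2=4≤20, 3·0+4·2=8≤13, objective 18.
The best lattice point is (0,3), giving 27.

27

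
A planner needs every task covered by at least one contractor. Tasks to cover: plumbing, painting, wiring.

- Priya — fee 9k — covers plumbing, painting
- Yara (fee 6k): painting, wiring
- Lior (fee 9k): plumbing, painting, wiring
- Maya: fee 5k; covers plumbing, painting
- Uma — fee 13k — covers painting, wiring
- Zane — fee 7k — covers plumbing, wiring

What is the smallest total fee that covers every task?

This is a weighted set-cover instance.
The greedy cost-per-new-task heuristic would pick Maya and Yara for 11, but a cheaper cover exists.
Lior alone covers plumbing, painting, wiring — every task.
Total fee: 9.
No cover costs less than 9.

9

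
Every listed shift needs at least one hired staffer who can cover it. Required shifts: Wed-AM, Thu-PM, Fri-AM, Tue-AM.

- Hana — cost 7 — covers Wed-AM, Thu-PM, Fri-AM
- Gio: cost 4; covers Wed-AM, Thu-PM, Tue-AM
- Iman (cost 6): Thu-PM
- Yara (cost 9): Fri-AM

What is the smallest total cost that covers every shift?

11

This is an integer covering problem.
Choose Hana and Gio: together they cover Wed-AM, Thu-PM, Fri-AM, Tue-AM — every shift.
Total cost: 7 + 4 = 11.
No cover costs less than 11.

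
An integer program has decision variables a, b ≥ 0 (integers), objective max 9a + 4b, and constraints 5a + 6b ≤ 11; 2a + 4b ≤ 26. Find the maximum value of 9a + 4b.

(a,b)=(2,0): 5·2+6·0=10≤11, 2·2+4·0=4≤26, objective 18.
(a,b)=(1,1): 5·1+6·1=11≤11, 2·1+4·1=6≤26, objective 13.
Maximum is 18 at (a,b)=(2,0).

18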